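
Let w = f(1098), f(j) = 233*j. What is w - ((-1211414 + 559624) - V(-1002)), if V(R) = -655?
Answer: 906969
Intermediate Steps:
w = 255834 (w = 233*1098 = 255834)
w - ((-1211414 + 559624) - V(-1002)) = 255834 - ((-1211414 + 559624) - 1*(-655)) = 255834 - (-651790 + 655) = 255834 - 1*(-651135) = 255834 + 651135 = 906969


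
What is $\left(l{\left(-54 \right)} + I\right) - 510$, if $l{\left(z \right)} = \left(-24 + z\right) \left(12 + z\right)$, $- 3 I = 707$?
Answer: $\frac{7591}{3} \approx 2530.3$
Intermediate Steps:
$I = - \frac{707}{3}$ ($I = \left(- \frac{1}{3}\right) 707 = - \frac{707}{3} \approx -235.67$)
$\left(l{\left(-54 \right)} + I\right) - 510 = \left(\left(-288 + \left(-54\right)^{2} - -648\right) - \frac{707}{3}\right) - 510 = \left(\left(-288 + 2916 + 648\right) - \frac{707}{3}\right) - 510 = \left(3276 - \frac{707}{3}\right) - 510 = \frac{9121}{3} - 510 = \frac{7591}{3}$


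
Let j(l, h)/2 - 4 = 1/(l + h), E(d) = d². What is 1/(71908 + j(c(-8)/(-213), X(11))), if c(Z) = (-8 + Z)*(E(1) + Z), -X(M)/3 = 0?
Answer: 56/4027083 ≈ 1.3906e-5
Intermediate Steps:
X(M) = 0 (X(M) = -3*0 = 0)
c(Z) = (1 + Z)*(-8 + Z) (c(Z) = (-8 + Z)*(1² + Z) = (-8 + Z)*(1 + Z) = (1 + Z)*(-8 + Z))
j(l, h) = 8 + 2/(h + l) (j(l, h) = 8 + 2/(l + h) = 8 + 2/(h + l))
1/(71908 + j(c(-8)/(-213), X(11))) = 1/(71908 + 2*(1 + 4*0 + 4*((-8 + (-8)² - 7*(-8))/(-213)))/(0 + (-8 + (-8)² - 7*(-8))/(-213))) = 1/(71908 + 2*(1 + 0 + 4*((-8 + 64 + 56)*(-1/213)))/(0 + (-8 + 64 + 56)*(-1/213))) = 1/(71908 + 2*(1 + 0 + 4*(112*(-1/213)))/(0 + 112*(-1/213))) = 1/(71908 + 2*(1 + 0 + 4*(-112/213))/(0 - 112/213)) = 1/(71908 + 2*(1 + 0 - 448/213)/(-112/213)) = 1/(71908 + 2*(-213/112)*(-235/213)) = 1/(71908 + 235/56) = 1/(4027083/56) = 56/4027083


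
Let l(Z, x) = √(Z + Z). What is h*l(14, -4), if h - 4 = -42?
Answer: -76*√7 ≈ -201.08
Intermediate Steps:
l(Z, x) = √2*√Z (l(Z, x) = √(2*Z) = √2*√Z)
h = -38 (h = 4 - 42 = -38)
h*l(14, -4) = -38*√2*√14 = -76*√7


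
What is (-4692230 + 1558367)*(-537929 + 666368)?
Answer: -402510229857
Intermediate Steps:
(-4692230 + 1558367)*(-537929 + 666368) = -3133863*128439 = -402510229857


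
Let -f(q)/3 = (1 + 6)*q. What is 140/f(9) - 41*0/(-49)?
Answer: -20/27 ≈ -0.74074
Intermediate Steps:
f(q) = -21*q (f(q) = -3*(1 + 6)*q = -21*q)
140/f(9) - 41*0/(-49) = 140/((-21*9)) - 41*0/(-49) = 140/(-189) + 0*(-1/49) = 140*(-1/189) + 0 = -20/27 + 0 = -20/27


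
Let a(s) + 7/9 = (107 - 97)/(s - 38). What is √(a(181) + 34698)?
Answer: 7*√130320905/429 ≈ 186.27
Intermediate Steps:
a(s) = -7/9 + 10/(-38 + s) (a(s) = -7/9 + (107 - 97)/(s - 38) = -7/9 + 10/(-38 + s))
√(a(181) + 34698) = √((356 - 7*181)/(9*(-38 + 181)) + 34698) = √((⅑)*(356 - 1267)/143 + 34698) = √((⅑)*(1/143)*(-911) + 34698) = √(-911/1287 + 34698) = √(44655415/1287) = 7*√130320905/429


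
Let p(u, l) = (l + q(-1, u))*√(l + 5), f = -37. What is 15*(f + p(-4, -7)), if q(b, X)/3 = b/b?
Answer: -555 - 60*I*√2 ≈ -555.0 - 84.853*I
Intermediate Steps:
q(b, X) = 3 (q(b, X) = 3*(b/b) = 3*1 = 3)
p(u, l) = √(5 + l)*(3 + l) (p(u, l) = (l + 3)*√(l + 5) = (3 + l)*√(5 + l) = √(5 + l)*(3 + l))
15*(f + p(-4, -7)) = 15*(-37 + √(5 - 7)*(3 - 7)) = 15*(-37 + √(-2)*(-4)) = 15*(-37 + (I*√2)*(-4)) = 15*(-37 - 4*I*√2) = -555 - 60*I*√2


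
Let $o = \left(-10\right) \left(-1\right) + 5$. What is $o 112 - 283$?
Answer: $1397$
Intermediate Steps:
$o = 15$ ($o = 10 + 5 = 15$)
$o 112 - 283 = 15 \cdot 112 - 283 = 1680 - 283 = 1397$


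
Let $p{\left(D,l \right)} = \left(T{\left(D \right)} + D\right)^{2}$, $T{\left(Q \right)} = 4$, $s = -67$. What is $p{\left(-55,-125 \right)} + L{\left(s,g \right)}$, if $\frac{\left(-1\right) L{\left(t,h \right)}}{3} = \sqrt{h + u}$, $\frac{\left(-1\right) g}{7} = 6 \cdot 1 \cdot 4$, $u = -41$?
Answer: $2601 - 3 i \sqrt{209} \approx 2601.0 - 43.37 i$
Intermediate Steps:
$g = -168$ ($g = - 7 \cdot 6 \cdot 1 \cdot 4 = - 7 \cdot 6 \cdot 4 = \left(-7\right) 24 = -168$)
$p{\left(D,l \right)} = \left(4 + D\right)^{2}$
$L{\left(t,h \right)} = - 3 \sqrt{-41 + h}$ ($L{\left(t,h \right)} = - 3 \sqrt{h - 41} = - 3 \sqrt{-41 + h}$)
$p{\left(-55,-125 \right)} + L{\left(s,g \right)} = \left(4 - 55\right)^{2} - 3 \sqrt{-41 - 168} = \left(-51\right)^{2} - 3 \sqrt{-209} = 2601 - 3 i \sqrt{209}$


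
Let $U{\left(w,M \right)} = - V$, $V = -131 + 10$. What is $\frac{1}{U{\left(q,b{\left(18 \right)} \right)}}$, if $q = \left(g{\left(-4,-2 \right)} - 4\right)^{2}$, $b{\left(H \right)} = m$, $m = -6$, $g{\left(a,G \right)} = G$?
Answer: $\frac{1}{121} \approx 0.0082645$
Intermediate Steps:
$V = -121$
$b{\left(H \right)} = -6$
$q = 36$ ($q = \left(-2 - 4\right)^{2} = \left(-6\right)^{2} = 36$)
$U{\left(w,M \right)} = 121$ ($U{\left(w,M \right)} = \left(-1\right) \left(-121\right) = 121$)
$\frac{1}{U{\left(q,b{\left(18 \right)} \right)}} = \frac{1}{121}$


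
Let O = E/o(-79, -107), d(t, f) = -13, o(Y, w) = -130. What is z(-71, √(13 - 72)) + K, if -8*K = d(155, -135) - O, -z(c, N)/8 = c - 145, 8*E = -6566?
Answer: 7198523/4160 ≈ 1730.4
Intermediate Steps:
E = -3283/4 (E = (⅛)*(-6566) = -3283/4 ≈ -820.75)
z(c, N) = 1160 - 8*c (z(c, N) = -8*(c - 145) = -8*(-145 + c) = 1160 - 8*c)
O = 3283/520 (O = -3283/4/(-130) = -3283/4*(-1/130) = 3283/520 ≈ 6.3135)
K = 10043/4160 (K = -(-13 - 1*3283/520)/8 = -(-13 - 3283/520)/8 = -⅛*(-10043/520) = 10043/4160 ≈ 2.4142)
z(-71, √(13 - 72)) + K = (1160 - 8*(-71)) + 10043/4160 = (1160 + 568) + 10043/4160 = 1728 + 10043/4160 = 7198523/4160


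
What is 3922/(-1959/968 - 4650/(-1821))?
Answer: 2304473072/311287 ≈ 7403.0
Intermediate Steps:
3922/(-1959/968 - 4650/(-1821)) = 3922/(-1959*1/968 - 4650*(-1/1821)) = 3922/(-1959/968 + 1550/607) = 3922/(311287/587576) = 3922*(587576/311287) = 2304473072/311287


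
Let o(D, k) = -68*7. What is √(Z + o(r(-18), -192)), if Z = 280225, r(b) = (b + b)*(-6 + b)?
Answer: √279749 ≈ 528.91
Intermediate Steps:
r(b) = 2*b*(-6 + b) (r(b) = (2*b)*(-6 + b) = 2*b*(-6 + b))
o(D, k) = -476
√(Z + o(r(-18), -192)) = √(280225 - 476) = √279749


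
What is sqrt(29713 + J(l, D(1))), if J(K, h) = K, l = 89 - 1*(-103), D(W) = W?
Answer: sqrt(29905) ≈ 172.93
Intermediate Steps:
l = 192 (l = 89 + 103 = 192)
sqrt(29713 + J(l, D(1))) = sqrt(29713 + 192) = sqrt(29905)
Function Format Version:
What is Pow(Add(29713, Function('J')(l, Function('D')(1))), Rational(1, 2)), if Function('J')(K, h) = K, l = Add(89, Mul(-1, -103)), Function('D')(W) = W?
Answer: Pow(29905, Rational(1, 2)) ≈ 172.93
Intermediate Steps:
l = 192 (l = Add(89, 103) = 192)
Pow(Add(29713, Function('J')(l, Function('D')(1))), Rational(1, 2)) = Pow(Add(29713, 192), Rational(1, 2)) = Pow(29905, Rational(1, 2))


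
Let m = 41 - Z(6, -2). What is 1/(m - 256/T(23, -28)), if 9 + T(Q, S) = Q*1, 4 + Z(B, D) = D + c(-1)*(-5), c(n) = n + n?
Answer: 7/131 ≈ 0.053435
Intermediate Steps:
c(n) = 2*n
Z(B, D) = 6 + D (Z(B, D) = -4 + (D + (2*(-1))*(-5)) = -4 + (D - 2*(-5)) = -4 + (D + 10) = -4 + (10 + D) = 6 + D)
T(Q, S) = -9 + Q (T(Q, S) = -9 + Q*1 = -9 + Q)
m = 37 (m = 41 - (6 - 2) = 41 - 1*4 = 41 - 4 = 37)
1/(m - 256/T(23, -28)) = 1/(37 - 256/(-9 + 23)) = 1/(37 - 256/14) = 1/(37 - 256*1/14) = 1/(37 - 128/7) = 1/(131/7) = 7/131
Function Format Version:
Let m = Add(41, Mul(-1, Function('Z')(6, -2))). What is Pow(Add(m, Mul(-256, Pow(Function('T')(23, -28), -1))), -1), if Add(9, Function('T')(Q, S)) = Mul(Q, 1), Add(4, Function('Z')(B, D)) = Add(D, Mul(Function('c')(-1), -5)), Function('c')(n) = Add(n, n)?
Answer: Rational(7, 131) ≈ 0.053435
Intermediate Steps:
Function('c')(n) = Mul(2, n)
Function('Z')(B, D) = Add(6, D) (Function('Z')(B, D) = Add(-4, Add(D, Mul(Mul(2, -1), -5))) = Add(-4, Add(D, Mul(-2, -5))) = Add(-4, Add(D, 10)) = Add(-4, Add(10, D)) = Add(6, D))
Function('T')(Q, S) = Add(-9, Q) (Function('T')(Q, S) = Add(-9, Mul(Q, 1)) = Add(-9, Q))
m = 37 (m = Add(41, Mul(-1, Add(6, -2))) = Add(41, Mul(-1, 4)) = Add(41, -4) = 37)
Pow(Add(m, Mul(-256, Pow(Function('T')(23, -28), -1))), -1) = Pow(Add(37, Mul(-256, Pow(Add(-9, 23), -1))), -1) = Pow(Add(37, Mul(-256, Pow(14, -1))), -1) = Pow(Add(37, Mul(-256, Rational(1, 14))), -1) = Pow(Add(37, Rational(-128, 7)), -1) = Pow(Rational(131, 7), -1) = Rational(7, 131)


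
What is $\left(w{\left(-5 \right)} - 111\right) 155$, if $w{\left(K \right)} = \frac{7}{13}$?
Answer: $- \frac{222580}{13} \approx -17122.0$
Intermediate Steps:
$w{\left(K \right)} = \frac{7}{13}$ ($w{\left(K \right)} = 7 \cdot \frac{1}{13} = \frac{7}{13}$)
$\left(w{\left(-5 \right)} - 111\right) 155 = \left(\frac{7}{13} - 111\right) 155 = \left(- \frac{1436}{13}\right) 155 = - \frac{222580}{13}$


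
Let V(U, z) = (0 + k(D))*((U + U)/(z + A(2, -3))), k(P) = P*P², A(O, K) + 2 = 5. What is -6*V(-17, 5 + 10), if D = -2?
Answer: -272/3 ≈ -90.667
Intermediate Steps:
A(O, K) = 3 (A(O, K) = -2 + 5 = 3)
k(P) = P³
V(U, z) = -16*U/(3 + z) (V(U, z) = (0 + (-2)³)*((U + U)/(z + 3)) = (0 - 8)*((2*U)/(3 + z)) = -16*U/(3 + z))
-6*V(-17, 5 + 10) = -(-96)*(-17)/(3 + (5 + 10)) = -(-96)*(-17)/(3 + 15) = -(-96)*(-17)/18 = -6*136/9 = -272/3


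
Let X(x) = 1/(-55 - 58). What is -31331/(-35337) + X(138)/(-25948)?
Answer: 91866412381/103612465788 ≈ 0.88663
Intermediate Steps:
X(x) = -1/113 (X(x) = 1/(-113) = -1/113)
-31331/(-35337) + X(138)/(-25948) = -31331/(-35337) - 1/113/(-25948) = -31331*(-1/35337) - 1/113*(-1/25948) = 31331/35337 + 1/2932124 = 91866412381/103612465788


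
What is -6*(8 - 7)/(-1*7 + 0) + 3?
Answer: 27/7 ≈ 3.8571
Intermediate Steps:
-6*(8 - 7)/(-1*7 + 0) + 3 = -6/(-7 + 0) + 3 = -6/(-7) + 3 = -6*(-1)/7 + 3 = -6*(-1/7) + 3 = 6/7 + 3 = 27/7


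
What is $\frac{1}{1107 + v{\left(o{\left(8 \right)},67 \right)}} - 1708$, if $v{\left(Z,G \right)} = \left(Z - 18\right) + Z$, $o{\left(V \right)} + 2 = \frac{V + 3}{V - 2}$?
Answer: $- \frac{5578325}{3266} \approx -1708.0$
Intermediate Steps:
$o{\left(V \right)} = -2 + \frac{3 + V}{-2 + V}$ ($o{\left(V \right)} = -2 + \frac{V + 3}{V - 2} = -2 + \frac{3 + V}{-2 + V}$)
$v{\left(Z,G \right)} = -18 + 2 Z$ ($v{\left(Z,G \right)} = \left(-18 + Z\right) + Z = -18 + 2 Z$)
$\frac{1}{1107 + v{\left(o{\left(8 \right)},67 \right)}} - 1708 = \frac{1}{1107 - \left(18 - 2 \frac{7 - 8}{-2 + 8}\right)} - 1708 = \frac{1}{1107 - \left(18 - 2 \frac{7 - 8}{6}\right)} - 1708 = \frac{1}{1107 - \left(18 - 2 \cdot \frac{1}{6} \left(-1\right)\right)} - 1708 = \frac{1}{1107 + \left(-18 + 2 \left(- \frac{1}{6}\right)\right)} - 1708 = \frac{1}{1107 - \frac{55}{3}} - 1708 = \frac{1}{\frac{3266}{3}} - 1708 = \frac{3}{3266} - 1708 = - \frac{5578325}{3266}$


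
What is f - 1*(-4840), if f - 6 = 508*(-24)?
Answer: -7346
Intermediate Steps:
f = -12186 (f = 6 + 508*(-24) = 6 - 12192 = -12186)
f - 1*(-4840) = -12186 - 1*(-4840) = -12186 + 4840 = -7346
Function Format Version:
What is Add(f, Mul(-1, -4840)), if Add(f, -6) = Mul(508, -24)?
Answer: -7346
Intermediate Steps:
f = -12186 (f = Add(6, Mul(508, -24)) = Add(6, -12192) = -12186)
Add(f, Mul(-1, -4840)) = Add(-12186, Mul(-1, -4840)) = Add(-12186, 4840) = -7346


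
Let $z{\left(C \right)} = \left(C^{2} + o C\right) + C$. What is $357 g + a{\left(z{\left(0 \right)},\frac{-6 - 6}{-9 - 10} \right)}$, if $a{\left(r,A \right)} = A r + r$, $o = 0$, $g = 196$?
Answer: $69972$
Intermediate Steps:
$z{\left(C \right)} = C + C^{2}$ ($z{\left(C \right)} = \left(C^{2} + 0 C\right) + C = \left(C^{2} + 0\right) + C = C^{2} + C = C + C^{2}$)
$a{\left(r,A \right)} = r + A r$
$357 g + a{\left(z{\left(0 \right)},\frac{-6 - 6}{-9 - 10} \right)} = 357 \cdot 196 + 0 \left(1 + 0\right) \left(1 + \frac{-6 - 6}{-9 - 10}\right) = 69972 + 0 \cdot 1 \left(1 - \frac{12}{-19}\right) = 69972 + 0 \left(1 - - \frac{12}{19}\right) = 69972 + 0 \left(1 + \frac{12}{19}\right) = 69972 + 0 \cdot \frac{31}{19} = 69972 + 0 = 69972$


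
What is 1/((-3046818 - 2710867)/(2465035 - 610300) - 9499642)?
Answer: -370947/3523864852511 ≈ -1.0527e-7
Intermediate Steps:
1/((-3046818 - 2710867)/(2465035 - 610300) - 9499642) = 1/(-5757685/1854735 - 9499642) = 1/(-5757685*1/1854735 - 9499642) = 1/(-1151537/370947 - 9499642) = 1/(-3523864852511/370947) = -370947/3523864852511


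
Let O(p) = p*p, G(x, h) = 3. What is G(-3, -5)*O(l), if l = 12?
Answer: 432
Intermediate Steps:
O(p) = p²
G(-3, -5)*O(l) = 3*12² = 3*144 = 432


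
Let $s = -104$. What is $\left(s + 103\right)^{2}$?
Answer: $1$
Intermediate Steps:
$\left(s + 103\right)^{2} = \left(-104 + 103\right)^{2} = \left(-1\right)^{2} = 1$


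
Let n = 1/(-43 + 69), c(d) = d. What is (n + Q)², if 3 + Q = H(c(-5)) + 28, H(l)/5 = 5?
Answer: 1692601/676 ≈ 2503.8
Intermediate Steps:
H(l) = 25 (H(l) = 5*5 = 25)
n = 1/26 ≈ 0.038462
Q = 50 (Q = -3 + (25 + 28) = -3 + 53 = 50)
(n + Q)² = (1/26 + 50)² = (1301/26)² = 1692601/676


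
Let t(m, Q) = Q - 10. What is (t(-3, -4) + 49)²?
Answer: 1225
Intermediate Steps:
t(m, Q) = -10 + Q
(t(-3, -4) + 49)² = ((-10 - 4) + 49)² = (-14 + 49)² = 35² = 1225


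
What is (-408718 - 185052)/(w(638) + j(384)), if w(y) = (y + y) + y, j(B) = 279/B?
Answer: -15200512/49017 ≈ -310.11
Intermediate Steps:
w(y) = 3*y (w(y) = 2*y + y = 3*y)
(-408718 - 185052)/(w(638) + j(384)) = (-408718 - 185052)/(3*638 + 279/384) = -593770/(1914 + 279*(1/384)) = -593770/(1914 + 93/128) = -593770/245085/128 = -593770*128/245085 = -15200512/49017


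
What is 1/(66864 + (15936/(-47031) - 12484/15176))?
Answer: 59478538/3976903883187 ≈ 1.4956e-5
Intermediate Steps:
1/(66864 + (15936/(-47031) - 12484/15176)) = 1/(66864 + (15936*(-1/47031) - 12484*1/15176)) = 1/(66864 + (-5312/15677 - 3121/3794)) = 1/(66864 - 69081645/59478538) = 1/(3976903883187/59478538) = 59478538/3976903883187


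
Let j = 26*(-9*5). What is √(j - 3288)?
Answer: I*√4458 ≈ 66.768*I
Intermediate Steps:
j = -1170 (j = 26*(-45) = -1170)
√(j - 3288) = √(-1170 - 3288) = √(-4458) = I*√4458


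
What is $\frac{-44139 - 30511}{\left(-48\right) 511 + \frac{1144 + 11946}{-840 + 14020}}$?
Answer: $\frac{19677740}{6465319} \approx 3.0436$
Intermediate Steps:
$\frac{-44139 - 30511}{\left(-48\right) 511 + \frac{1144 + 11946}{-840 + 14020}} = - \frac{74650}{-24528 + \frac{13090}{13180}} = - \frac{74650}{-24528 + 13090 \cdot \frac{1}{13180}} = - \frac{74650}{-24528 + \frac{1309}{1318}} = - \frac{74650}{- \frac{32326595}{1318}} = \left(-74650\right) \left(- \frac{1318}{32326595}\right) = \frac{19677740}{6465319}$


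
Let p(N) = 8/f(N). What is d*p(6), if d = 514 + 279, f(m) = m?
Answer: 3172/3 ≈ 1057.3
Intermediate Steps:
d = 793
p(N) = 8/N
d*p(6) = 793*(8/6) = 793*(8*(⅙)) = 793*(4/3) = 3172/3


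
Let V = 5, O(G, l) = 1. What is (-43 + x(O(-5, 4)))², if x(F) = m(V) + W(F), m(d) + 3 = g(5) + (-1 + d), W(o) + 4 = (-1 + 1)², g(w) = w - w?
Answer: 2116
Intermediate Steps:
g(w) = 0
W(o) = -4 (W(o) = -4 + (-1 + 1)² = -4 + 0² = -4 + 0 = -4)
m(d) = -4 + d (m(d) = -3 + (0 + (-1 + d)) = -3 + (-1 + d) = -4 + d)
x(F) = -3 (x(F) = (-4 + 5) - 4 = 1 - 4 = -3)
(-43 + x(O(-5, 4)))² = (-43 - 3)² = (-46)² = 2116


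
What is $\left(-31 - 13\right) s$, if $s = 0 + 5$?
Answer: $-220$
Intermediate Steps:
$s = 5$
$\left(-31 - 13\right) s = \left(-31 - 13\right) 5 = \left(-44\right) 5 = -220$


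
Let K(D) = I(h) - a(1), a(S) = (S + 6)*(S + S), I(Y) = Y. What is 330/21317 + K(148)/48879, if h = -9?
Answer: 15639779/1041953643 ≈ 0.015010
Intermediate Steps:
a(S) = 2*S*(6 + S) (a(S) = (6 + S)*(2*S) = 2*S*(6 + S))
K(D) = -23 (K(D) = -9 - 2*(6 + 1) = -9 - 2*7 = -9 - 1*14 = -9 - 14 = -23)
330/21317 + K(148)/48879 = 330/21317 - 23/48879 = 15639779/1041953643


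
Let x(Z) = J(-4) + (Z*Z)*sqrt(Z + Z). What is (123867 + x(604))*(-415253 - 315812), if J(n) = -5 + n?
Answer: -90548248770 - 533408418080*sqrt(302) ≈ -9.3602e+12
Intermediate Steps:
x(Z) = -9 + sqrt(2)*Z**(5/2) (x(Z) = (-5 - 4) + (Z*Z)*sqrt(Z + Z) = -9 + Z**2*sqrt(2*Z) = -9 + Z**2*(sqrt(2)*sqrt(Z)) = -9 + sqrt(2)*Z**(5/2))
(123867 + x(604))*(-415253 - 315812) = (123867 + (-9 + sqrt(2)*604**(5/2)))*(-415253 - 315812) = (123867 + (-9 + sqrt(2)*(729632*sqrt(151))))*(-731065) = (123867 + (-9 + 729632*sqrt(302)))*(-731065) = (123858 + 729632*sqrt(302))*(-731065) = -90548248770 - 533408418080*sqrt(302)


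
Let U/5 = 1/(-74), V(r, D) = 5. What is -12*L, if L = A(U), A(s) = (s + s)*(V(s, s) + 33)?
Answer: 2280/37 ≈ 61.622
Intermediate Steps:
U = -5/74 (U = 5/(-74) = 5*(-1/74) = -5/74 ≈ -0.067568)
A(s) = 76*s (A(s) = (s + s)*(5 + 33) = (2*s)*38 = 76*s)
L = -190/37 (L = 76*(-5/74) = -190/37 ≈ -5.1351)
-12*L = -12*(-190/37) = 2280/37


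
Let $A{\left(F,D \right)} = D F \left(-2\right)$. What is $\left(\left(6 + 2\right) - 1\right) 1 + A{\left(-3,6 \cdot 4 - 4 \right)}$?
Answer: $127$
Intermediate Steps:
$A{\left(F,D \right)} = - 2 D F$
$\left(\left(6 + 2\right) - 1\right) 1 + A{\left(-3,6 \cdot 4 - 4 \right)} = \left(\left(6 + 2\right) - 1\right) 1 - 2 \left(6 \cdot 4 - 4\right) \left(-3\right) = \left(8 - 1\right) 1 - 2 \left(24 - 4\right) \left(-3\right) = 7 \cdot 1 - 40 \left(-3\right) = 7 + 120 = 127$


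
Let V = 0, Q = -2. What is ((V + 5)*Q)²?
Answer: 100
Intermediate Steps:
((V + 5)*Q)² = ((0 + 5)*(-2))² = (5*(-2))² = (-10)² = 100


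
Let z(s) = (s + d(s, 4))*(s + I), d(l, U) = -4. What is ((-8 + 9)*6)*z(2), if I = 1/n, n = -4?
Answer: -21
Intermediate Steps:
I = -¼ (I = 1/(-4) = -¼ ≈ -0.25000)
z(s) = (-4 + s)*(-¼ + s) (z(s) = (s - 4)*(s - ¼) = (-4 + s)*(-¼ + s))
((-8 + 9)*6)*z(2) = ((-8 + 9)*6)*(1 + 2² - 17/4*2) = (1*6)*(1 + 4 - 17/2) = 6*(-7/2) = -21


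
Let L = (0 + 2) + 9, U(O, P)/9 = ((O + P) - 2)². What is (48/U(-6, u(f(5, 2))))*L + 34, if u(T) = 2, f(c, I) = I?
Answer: 962/27 ≈ 35.630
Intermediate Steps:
U(O, P) = 9*(-2 + O + P)² (U(O, P) = 9*((O + P) - 2)² = 9*(-2 + O + P)²)
L = 11 (L = 2 + 9 = 11)
(48/U(-6, u(f(5, 2))))*L + 34 = (48/((9*(-2 - 6 + 2)²)))*11 + 34 = (48/((9*(-6)²)))*11 + 34 = (48/((9*36)))*11 + 34 = (48/324)*11 + 34 = (48*(1/324))*11 + 34 = (4/27)*11 + 34 = 44/27 + 34 = 962/27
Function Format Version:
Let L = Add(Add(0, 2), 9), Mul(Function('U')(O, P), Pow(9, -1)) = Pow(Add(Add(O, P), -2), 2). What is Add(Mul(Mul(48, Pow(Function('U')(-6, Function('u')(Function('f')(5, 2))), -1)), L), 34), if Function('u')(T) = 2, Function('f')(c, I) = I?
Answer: Rational(962, 27) ≈ 35.630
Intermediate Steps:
Function('U')(O, P) = Mul(9, Pow(Add(-2, O, P), 2)) (Function('U')(O, P) = Mul(9, Pow(Add(Add(O, P), -2), 2)) = Mul(9, Pow(Add(-2, O, P), 2)))
L = 11 (L = Add(2, 9) = 11)
Add(Mul(Mul(48, Pow(Function('U')(-6, Function('u')(Function('f')(5, 2))), -1)), L), 34) = Add(Mul(Mul(48, Pow(Mul(9, Pow(Add(-2, -6, 2), 2)), -1)), 11), 34) = Add(Mul(Mul(48, Pow(Mul(9, Pow(-6, 2)), -1)), 11), 34) = Add(Mul(Mul(48, Pow(Mul(9, 36), -1)), 11), 34) = Add(Mul(Mul(48, Pow(324, -1)), 11), 34) = Add(Mul(Mul(48, Rational(1, 324)), 11), 34) = Add(Mul(Rational(4, 27), 11), 34) = Add(Rational(44, 27), 34) = Rational(962, 27)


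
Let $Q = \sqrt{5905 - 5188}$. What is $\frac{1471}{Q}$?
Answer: $\frac{1471 \sqrt{717}}{717} \approx 54.935$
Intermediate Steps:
$Q = \sqrt{717} \approx 26.777$
$\frac{1471}{Q} = \frac{1471}{\sqrt{717}} = 1471 \frac{\sqrt{717}}{717} = \frac{1471 \sqrt{717}}{717}$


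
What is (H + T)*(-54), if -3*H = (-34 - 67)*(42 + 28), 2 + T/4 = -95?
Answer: -106308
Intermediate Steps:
T = -388 (T = -8 + 4*(-95) = -8 - 380 = -388)
H = 7070/3 (H = -(-34 - 67)*(42 + 28)/3 = -(-101)*70/3 = -⅓*(-7070) = 7070/3 ≈ 2356.7)
(H + T)*(-54) = (7070/3 - 388)*(-54) = (5906/3)*(-54) = -106308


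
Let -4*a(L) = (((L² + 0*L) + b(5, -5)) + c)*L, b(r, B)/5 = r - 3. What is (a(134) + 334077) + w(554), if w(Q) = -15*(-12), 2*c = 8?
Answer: -267738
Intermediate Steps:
c = 4 (c = (½)*8 = 4)
b(r, B) = -15 + 5*r (b(r, B) = 5*(r - 3) = 5*(-3 + r) = -15 + 5*r)
w(Q) = 180
a(L) = -L*(14 + L²)/4 (a(L) = -(((L² + 0*L) + (-15 + 5*5)) + 4)*L/4 = -(((L² + 0) + (-15 + 25)) + 4)*L/4 = -((L² + 10) + 4)*L/4 = -((10 + L²) + 4)*L/4 = -(14 + L²)*L/4 = -L*(14 + L²)/4)
(a(134) + 334077) + w(554) = (-¼*134*(14 + 134²) + 334077) + 180 = (-¼*134*(14 + 17956) + 334077) + 180 = (-¼*134*17970 + 334077) + 180 = (-601995 + 334077) + 180 = -267918 + 180 = -267738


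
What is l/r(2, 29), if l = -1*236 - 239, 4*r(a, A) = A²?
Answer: -1900/841 ≈ -2.2592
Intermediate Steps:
r(a, A) = A²/4
l = -475 (l = -236 - 239 = -475)
l/r(2, 29) = -475/((¼)*29²) = -475/((¼)*841) = -475/841/4 = -475*4/841 = -1900/841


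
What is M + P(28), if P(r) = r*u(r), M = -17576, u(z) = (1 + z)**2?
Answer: 5972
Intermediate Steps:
P(r) = r*(1 + r)**2
M + P(28) = -17576 + 28*(1 + 28)**2 = -17576 + 28*29**2 = -17576 + 28*841 = -17576 + 23548 = 5972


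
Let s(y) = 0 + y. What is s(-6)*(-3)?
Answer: 18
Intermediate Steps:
s(y) = y
s(-6)*(-3) = -6*(-3) = 18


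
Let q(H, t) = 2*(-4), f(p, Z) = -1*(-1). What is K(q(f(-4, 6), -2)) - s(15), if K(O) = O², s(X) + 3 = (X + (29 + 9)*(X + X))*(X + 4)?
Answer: -21878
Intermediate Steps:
f(p, Z) = 1
q(H, t) = -8
s(X) = -3 + 77*X*(4 + X) (s(X) = -3 + (X + (29 + 9)*(X + X))*(X + 4) = -3 + (X + 38*(2*X))*(4 + X) = -3 + (X + 76*X)*(4 + X) = -3 + (77*X)*(4 + X) = -3 + 77*X*(4 + X))
K(q(f(-4, 6), -2)) - s(15) = (-8)² - (-3 + 77*15² + 308*15) = 64 - (-3 + 77*225 + 4620) = 64 - (-3 + 17325 + 4620) = 64 - 1*21942 = 64 - 21942 = -21878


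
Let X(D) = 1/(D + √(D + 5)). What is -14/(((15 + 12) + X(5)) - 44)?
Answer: 1750/2083 - 7*√10/2083 ≈ 0.82951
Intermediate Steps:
X(D) = 1/(D + √(5 + D))
-14/(((15 + 12) + X(5)) - 44) = -14/(((15 + 12) + 1/(5 + √(5 + 5))) - 44) = -14/((27 + 1/(5 + √10)) - 44) = -14/(-17 + 1/(5 + √10))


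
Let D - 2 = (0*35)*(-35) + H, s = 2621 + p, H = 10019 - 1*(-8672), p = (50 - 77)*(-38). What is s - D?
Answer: -15046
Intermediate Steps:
p = 1026 (p = -27*(-38) = 1026)
H = 18691 (H = 10019 + 8672 = 18691)
s = 3647 (s = 2621 + 1026 = 3647)
D = 18693 (D = 2 + ((0*35)*(-35) + 18691) = 2 + (0*(-35) + 18691) = 2 + (0 + 18691) = 2 + 18691 = 18693)
s - D = 3647 - 1*18693 = 3647 - 18693 = -15046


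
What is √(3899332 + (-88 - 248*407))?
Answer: 2*√949577 ≈ 1948.9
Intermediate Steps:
√(3899332 + (-88 - 248*407)) = √(3899332 + (-88 - 100936)) = √(3899332 - 101024) = √3798308 = 2*√949577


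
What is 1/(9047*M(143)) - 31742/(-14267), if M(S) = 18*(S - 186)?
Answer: 222269468209/99902926926 ≈ 2.2249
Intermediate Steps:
M(S) = -3348 + 18*S (M(S) = 18*(-186 + S) = -3348 + 18*S)
1/(9047*M(143)) - 31742/(-14267) = 1/(9047*(-3348 + 18*143)) - 31742/(-14267) = 1/(9047*(-3348 + 2574)) - 31742*(-1/14267) = (1/9047)/(-774) + 31742/14267 = (1/9047)*(-1/774) + 31742/14267 = -1/7002378 + 31742/14267 = 222269468209/99902926926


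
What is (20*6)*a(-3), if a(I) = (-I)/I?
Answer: -120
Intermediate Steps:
a(I) = -1
(20*6)*a(-3) = (20*6)*(-1) = 120*(-1) = -120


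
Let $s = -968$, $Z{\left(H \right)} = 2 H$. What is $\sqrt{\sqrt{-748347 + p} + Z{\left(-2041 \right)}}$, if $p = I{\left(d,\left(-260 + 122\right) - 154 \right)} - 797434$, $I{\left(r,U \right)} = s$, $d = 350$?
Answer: $\sqrt{-4082 + 3 i \sqrt{171861}} \approx 9.6243 + 64.611 i$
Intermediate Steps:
$I{\left(r,U \right)} = -968$
$p = -798402$ ($p = -968 - 797434 = -798402$)
$\sqrt{\sqrt{-748347 + p} + Z{\left(-2041 \right)}} = \sqrt{\sqrt{-748347 - 798402} + 2 \left(-2041\right)} = \sqrt{\sqrt{-1546749} - 4082} = \sqrt{3 i \sqrt{171861} - 4082} = \sqrt{-4082 + 3 i \sqrt{171861}}$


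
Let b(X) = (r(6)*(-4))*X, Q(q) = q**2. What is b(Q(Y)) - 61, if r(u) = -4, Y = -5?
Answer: 339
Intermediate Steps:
b(X) = 16*X (b(X) = (-4*(-4))*X = 16*X)
b(Q(Y)) - 61 = 16*(-5)**2 - 61 = 16*25 - 61 = 400 - 61 = 339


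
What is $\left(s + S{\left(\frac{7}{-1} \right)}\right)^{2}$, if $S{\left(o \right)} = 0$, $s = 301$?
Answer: $90601$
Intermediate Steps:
$\left(s + S{\left(\frac{7}{-1} \right)}\right)^{2} = \left(301 + 0\right)^{2} = 301^{2} = 90601$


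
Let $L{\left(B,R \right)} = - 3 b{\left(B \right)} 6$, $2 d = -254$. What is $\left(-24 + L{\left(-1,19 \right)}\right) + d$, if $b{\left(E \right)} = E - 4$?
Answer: $-61$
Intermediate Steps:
$d = -127$ ($d = \frac{1}{2} \left(-254\right) = -127$)
$b{\left(E \right)} = -4 + E$
$L{\left(B,R \right)} = 72 - 18 B$ ($L{\left(B,R \right)} = - 3 \left(-4 + B\right) 6 = \left(12 - 3 B\right) 6 = 72 - 18 B$)
$\left(-24 + L{\left(-1,19 \right)}\right) + d = \left(-24 + \left(72 - -18\right)\right) - 127 = \left(-24 + \left(72 + 18\right)\right) - 127 = \left(-24 + 90\right) - 127 = 66 - 127 = -61$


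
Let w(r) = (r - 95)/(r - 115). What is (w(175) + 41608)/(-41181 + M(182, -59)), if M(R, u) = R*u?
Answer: -124828/155757 ≈ -0.80143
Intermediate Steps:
w(r) = (-95 + r)/(-115 + r)
(w(175) + 41608)/(-41181 + M(182, -59)) = ((-95 + 175)/(-115 + 175) + 41608)/(-41181 + 182*(-59)) = (80/60 + 41608)/(-41181 - 10738) = ((1/60)*80 + 41608)/(-51919) = (4/3 + 41608)*(-1/51919) = (124828/3)*(-1/51919) = -124828/155757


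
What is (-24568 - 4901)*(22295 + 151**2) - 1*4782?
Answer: -1328938806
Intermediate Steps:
(-24568 - 4901)*(22295 + 151**2) - 1*4782 = -29469*(22295 + 22801) - 4782 = -29469*45096 - 4782 = -1328934024 - 4782 = -1328938806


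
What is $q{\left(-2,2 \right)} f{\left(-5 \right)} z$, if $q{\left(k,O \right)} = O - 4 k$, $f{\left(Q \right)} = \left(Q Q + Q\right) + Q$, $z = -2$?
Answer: $-300$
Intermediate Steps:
$f{\left(Q \right)} = Q^{2} + 2 Q$ ($f{\left(Q \right)} = \left(Q^{2} + Q\right) + Q = \left(Q + Q^{2}\right) + Q = Q^{2} + 2 Q$)
$q{\left(-2,2 \right)} f{\left(-5 \right)} z = \left(2 - -8\right) \left(- 5 \left(2 - 5\right)\right) \left(-2\right) = \left(2 + 8\right) \left(\left(-5\right) \left(-3\right)\right) \left(-2\right) = 10 \cdot 15 \left(-2\right) = 150 \left(-2\right) = -300$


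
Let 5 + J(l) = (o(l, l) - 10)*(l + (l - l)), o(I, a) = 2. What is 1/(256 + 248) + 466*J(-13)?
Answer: 23251537/504 ≈ 46134.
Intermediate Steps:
J(l) = -5 - 8*l (J(l) = -5 + (2 - 10)*(l + (l - l)) = -5 - 8*(l + 0) = -5 - 8*l)
1/(256 + 248) + 466*J(-13) = 1/(256 + 248) + 466*(-5 - 8*(-13)) = 1/504 + 466*(-5 + 104) = 1/504 + 466*99 = 1/504 + 46134 = 23251537/504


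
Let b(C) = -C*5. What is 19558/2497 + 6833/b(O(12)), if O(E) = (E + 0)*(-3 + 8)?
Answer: -1017691/68100 ≈ -14.944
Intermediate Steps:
O(E) = 5*E (O(E) = E*5 = 5*E)
b(C) = -5*C
19558/2497 + 6833/b(O(12)) = 19558/2497 + 6833/((-25*12)) = 19558*(1/2497) + 6833/((-5*60)) = 1778/227 + 6833/(-300) = 1778/227 + 6833*(-1/300) = 1778/227 - 6833/300 = -1017691/68100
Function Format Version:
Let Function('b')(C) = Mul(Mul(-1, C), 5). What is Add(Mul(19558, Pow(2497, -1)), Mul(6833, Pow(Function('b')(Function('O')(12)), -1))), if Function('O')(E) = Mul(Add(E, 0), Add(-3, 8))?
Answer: Rational(-1017691, 68100) ≈ -14.944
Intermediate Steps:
Function('O')(E) = Mul(5, E) (Function('O')(E) = Mul(E, 5) = Mul(5, E))
Function('b')(C) = Mul(-5, C)
Add(Mul(19558, Pow(2497, -1)), Mul(6833, Pow(Function('b')(Function('O')(12)), -1))) = Add(Mul(19558, Pow(2497, -1)), Mul(6833, Pow(Mul(-5, Mul(5, 12)), -1))) = Add(Mul(19558, Rational(1, 2497)), Mul(6833, Pow(Mul(-5, 60), -1))) = Add(Rational(1778, 227), Mul(6833, Pow(-300, -1))) = Add(Rational(1778, 227), Mul(6833, Rational(-1, 300))) = Add(Rational(1778, 227), Rational(-6833, 300)) = Rational(-1017691, 68100)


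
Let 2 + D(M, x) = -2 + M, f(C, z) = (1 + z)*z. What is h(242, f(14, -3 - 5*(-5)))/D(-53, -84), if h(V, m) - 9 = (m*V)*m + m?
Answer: -61961227/57 ≈ -1.0870e+6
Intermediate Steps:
f(C, z) = z*(1 + z)
h(V, m) = 9 + m + V*m² (h(V, m) = 9 + ((m*V)*m + m) = 9 + ((V*m)*m + m) = 9 + (V*m² + m) = 9 + (m + V*m²) = 9 + m + V*m²)
D(M, x) = -4 + M (D(M, x) = -2 + (-2 + M) = -4 + M)
h(242, f(14, -3 - 5*(-5)))/D(-53, -84) = (9 + (-3 - 5*(-5))*(1 + (-3 - 5*(-5))) + 242*((-3 - 5*(-5))*(1 + (-3 - 5*(-5))))²)/(-4 - 53) = (9 + (-3 + 25)*(1 + (-3 + 25)) + 242*((-3 + 25)*(1 + (-3 + 25)))²)/(-57) = (9 + 22*(1 + 22) + 242*(22*(1 + 22))²)*(-1/57) = (9 + 22*23 + 242*(22*23)²)*(-1/57) = (9 + 506 + 242*506²)*(-1/57) = (9 + 506 + 242*256036)*(-1/57) = (9 + 506 + 61960712)*(-1/57) = 61961227*(-1/57) = -61961227/57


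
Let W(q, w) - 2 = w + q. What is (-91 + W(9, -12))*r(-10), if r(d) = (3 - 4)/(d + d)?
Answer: -23/5 ≈ -4.6000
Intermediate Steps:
W(q, w) = 2 + q + w (W(q, w) = 2 + (w + q) = 2 + (q + w) = 2 + q + w)
r(d) = -1/(2*d)
(-91 + W(9, -12))*r(-10) = (-91 + (2 + 9 - 12))*(-½/(-10)) = (-91 - 1)*(-½*(-⅒)) = -92*1/20 = -23/5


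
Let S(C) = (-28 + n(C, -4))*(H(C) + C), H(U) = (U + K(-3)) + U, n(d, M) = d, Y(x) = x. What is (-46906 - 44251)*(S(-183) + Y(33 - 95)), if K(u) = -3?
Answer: -10611586370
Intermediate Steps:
H(U) = -3 + 2*U (H(U) = (U - 3) + U = (-3 + U) + U = -3 + 2*U)
S(C) = (-28 + C)*(-3 + 3*C) (S(C) = (-28 + C)*((-3 + 2*C) + C) = (-28 + C)*(-3 + 3*C))
(-46906 - 44251)*(S(-183) + Y(33 - 95)) = (-46906 - 44251)*((84 - 87*(-183) + 3*(-183)²) + (33 - 95)) = -91157*((84 + 15921 + 3*33489) - 62) = -91157*((84 + 15921 + 100467) - 62) = -91157*(116472 - 62) = -91157*116410 = -10611586370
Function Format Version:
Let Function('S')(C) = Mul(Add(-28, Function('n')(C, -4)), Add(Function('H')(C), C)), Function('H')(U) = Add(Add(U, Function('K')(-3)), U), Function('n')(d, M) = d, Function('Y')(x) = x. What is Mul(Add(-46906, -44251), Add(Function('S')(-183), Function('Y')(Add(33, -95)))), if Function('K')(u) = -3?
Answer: -10611586370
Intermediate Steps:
Function('H')(U) = Add(-3, Mul(2, U)) (Function('H')(U) = Add(Add(U, -3), U) = Add(Add(-3, U), U) = Add(-3, Mul(2, U)))
Function('S')(C) = Mul(Add(-28, C), Add(-3, Mul(3, C))) (Function('S')(C) = Mul(Add(-28, C), Add(Add(-3, Mul(2, C)), C)) = Mul(Add(-28, C), Add(-3, Mul(3, C))))
Mul(Add(-46906, -44251), Add(Function('S')(-183), Function('Y')(Add(33, -95)))) = Mul(Add(-46906, -44251), Add(Add(84, Mul(-87, -183), Mul(3, Pow(-183, 2))), Add(33, -95))) = Mul(-91157, Add(Add(84, 15921, Mul(3, 33489)), -62)) = Mul(-91157, Add(Add(84, 15921, 100467), -62)) = Mul(-91157, Add(116472, -62)) = Mul(-91157, 116410) = -10611586370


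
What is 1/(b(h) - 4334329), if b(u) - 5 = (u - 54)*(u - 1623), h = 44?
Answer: -1/4318534 ≈ -2.3156e-7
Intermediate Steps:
b(u) = 5 + (-1623 + u)*(-54 + u) (b(u) = 5 + (u - 54)*(u - 1623) = 5 + (-54 + u)*(-1623 + u) = 5 + (-1623 + u)*(-54 + u))
1/(b(h) - 4334329) = 1/((87647 + 44**2 - 1677*44) - 4334329) = 1/((87647 + 1936 - 73788) - 4334329) = 1/(15795 - 4334329) = 1/(-4318534) = -1/4318534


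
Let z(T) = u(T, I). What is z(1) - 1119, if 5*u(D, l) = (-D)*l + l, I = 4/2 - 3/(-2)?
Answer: -1119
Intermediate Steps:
I = 7/2 (I = 4*(1/2) - 3*(-1/2) = 2 + 3/2 = 7/2 ≈ 3.5000)
u(D, l) = l/5 - D*l/5 (u(D, l) = ((-D)*l + l)/5 = (-D*l + l)/5 = (l - D*l)/5 = l/5 - D*l/5)
z(T) = 7/10 - 7*T/10 (z(T) = (1/5)*(7/2)*(1 - T) = 7/10 - 7*T/10)
z(1) - 1119 = (7/10 - 7/10*1) - 1119 = (7/10 - 7/10) - 1119 = 0 - 1119 = -1119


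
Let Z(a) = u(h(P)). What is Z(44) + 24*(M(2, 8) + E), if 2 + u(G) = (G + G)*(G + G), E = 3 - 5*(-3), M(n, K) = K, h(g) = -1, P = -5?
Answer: 626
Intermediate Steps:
E = 18 (E = 3 + 15 = 18)
u(G) = -2 + 4*G² (u(G) = -2 + (G + G)*(G + G) = -2 + (2*G)*(2*G) = -2 + 4*G²)
Z(a) = 2 (Z(a) = -2 + 4*(-1)² = -2 + 4*1 = -2 + 4 = 2)
Z(44) + 24*(M(2, 8) + E) = 2 + 24*(8 + 18) = 2 + 24*26 = 2 + 624 = 626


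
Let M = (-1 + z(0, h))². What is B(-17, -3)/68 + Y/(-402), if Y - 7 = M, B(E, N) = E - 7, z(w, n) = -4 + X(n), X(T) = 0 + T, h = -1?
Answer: -3143/6834 ≈ -0.45991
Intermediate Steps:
X(T) = T
z(w, n) = -4 + n
B(E, N) = -7 + E
M = 36 (M = (-1 + (-4 - 1))² = (-1 - 5)² = (-6)² = 36)
Y = 43 (Y = 7 + 36 = 43)
B(-17, -3)/68 + Y/(-402) = (-7 - 17)/68 + 43/(-402) = -24*1/68 + 43*(-1/402) = -6/17 - 43/402 = -3143/6834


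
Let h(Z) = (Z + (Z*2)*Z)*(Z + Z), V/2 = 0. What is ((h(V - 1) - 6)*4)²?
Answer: 1024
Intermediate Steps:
V = 0 (V = 2*0 = 0)
h(Z) = 2*Z*(Z + 2*Z²) (h(Z) = (Z + (2*Z)*Z)*(2*Z) = (Z + 2*Z²)*(2*Z) = 2*Z*(Z + 2*Z²))
((h(V - 1) - 6)*4)² = (((0 - 1)²*(2 + 4*(0 - 1)) - 6)*4)² = (((-1)²*(2 + 4*(-1)) - 6)*4)² = ((1*(2 - 4) - 6)*4)² = ((1*(-2) - 6)*4)² = ((-2 - 6)*4)² = (-8*4)² = (-32)² = 1024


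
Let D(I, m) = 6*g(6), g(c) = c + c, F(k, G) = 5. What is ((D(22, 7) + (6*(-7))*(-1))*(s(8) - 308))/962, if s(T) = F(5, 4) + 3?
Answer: -17100/481 ≈ -35.551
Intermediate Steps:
g(c) = 2*c
s(T) = 8 (s(T) = 5 + 3 = 8)
D(I, m) = 72 (D(I, m) = 6*(2*6) = 6*12 = 72)
((D(22, 7) + (6*(-7))*(-1))*(s(8) - 308))/962 = ((72 + (6*(-7))*(-1))*(8 - 308))/962 = ((72 - 42*(-1))*(-300))*(1/962) = ((72 + 42)*(-300))*(1/962) = (114*(-300))*(1/962) = -34200*1/962 = -17100/481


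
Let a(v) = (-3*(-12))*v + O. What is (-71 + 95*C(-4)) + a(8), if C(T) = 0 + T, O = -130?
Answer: -293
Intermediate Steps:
C(T) = T
a(v) = -130 + 36*v (a(v) = (-3*(-12))*v - 130 = 36*v - 130 = -130 + 36*v)
(-71 + 95*C(-4)) + a(8) = (-71 + 95*(-4)) + (-130 + 36*8) = (-71 - 380) + (-130 + 288) = -451 + 158 = -293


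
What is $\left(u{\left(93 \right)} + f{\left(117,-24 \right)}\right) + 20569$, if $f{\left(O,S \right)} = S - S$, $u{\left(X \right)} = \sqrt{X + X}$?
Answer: $20569 + \sqrt{186} \approx 20583.0$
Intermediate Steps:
$u{\left(X \right)} = \sqrt{2} \sqrt{X}$ ($u{\left(X \right)} = \sqrt{2 X} = \sqrt{2} \sqrt{X}$)
$f{\left(O,S \right)} = 0$
$\left(u{\left(93 \right)} + f{\left(117,-24 \right)}\right) + 20569 = \left(\sqrt{2} \sqrt{93} + 0\right) + 20569 = \left(\sqrt{186} + 0\right) + 20569 = \sqrt{186} + 20569 = 20569 + \sqrt{186}$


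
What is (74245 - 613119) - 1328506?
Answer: -1867380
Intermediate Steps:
(74245 - 613119) - 1328506 = -538874 - 1328506 = -1867380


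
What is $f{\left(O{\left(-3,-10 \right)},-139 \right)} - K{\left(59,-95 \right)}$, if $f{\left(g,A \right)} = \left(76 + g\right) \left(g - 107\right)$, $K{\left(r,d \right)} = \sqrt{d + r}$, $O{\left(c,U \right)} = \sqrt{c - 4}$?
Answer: $-8139 - 6 i - 31 i \sqrt{7} \approx -8139.0 - 88.018 i$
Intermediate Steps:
$O{\left(c,U \right)} = \sqrt{-4 + c}$
$f{\left(g,A \right)} = \left(-107 + g\right) \left(76 + g\right)$ ($f{\left(g,A \right)} = \left(76 + g\right) \left(-107 + g\right) = \left(-107 + g\right) \left(76 + g\right)$)
$f{\left(O{\left(-3,-10 \right)},-139 \right)} - K{\left(59,-95 \right)} = \left(-8132 + \left(\sqrt{-4 - 3}\right)^{2} - 31 \sqrt{-4 - 3}\right) - \sqrt{-95 + 59} = \left(-8132 + \left(\sqrt{-7}\right)^{2} - 31 \sqrt{-7}\right) - \sqrt{-36} = \left(-8132 + \left(i \sqrt{7}\right)^{2} - 31 i \sqrt{7}\right) - 6 i = \left(-8132 - 7 - 31 i \sqrt{7}\right) - 6 i = \left(-8139 - 31 i \sqrt{7}\right) - 6 i = -8139 - 6 i - 31 i \sqrt{7}$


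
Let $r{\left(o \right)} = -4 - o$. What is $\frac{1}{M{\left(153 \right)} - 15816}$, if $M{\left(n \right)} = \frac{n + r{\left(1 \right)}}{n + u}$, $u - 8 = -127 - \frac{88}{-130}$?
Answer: $- \frac{1127}{17819822} \approx -6.3244 \cdot 10^{-5}$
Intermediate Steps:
$u = - \frac{7691}{65}$ ($u = 8 - \left(127 + \frac{88}{-130}\right) = 8 - \left(127 + 88 \left(- \frac{1}{130}\right)\right) = 8 - \frac{8211}{65} = - \frac{7691}{65} \approx -118.32$)
$M{\left(n \right)} = \frac{-5 + n}{- \frac{7691}{65} + n}$ ($M{\left(n \right)} = \frac{n - 5}{n - \frac{7691}{65}} = \frac{n - 5}{- \frac{7691}{65} + n} = \frac{-5 + n}{- \frac{7691}{65} + n}$)
$\frac{1}{M{\left(153 \right)} - 15816} = \frac{1}{\frac{65 \left(-5 + 153\right)}{-7691 + 65 \cdot 153} - 15816} = \frac{1}{65 \frac{1}{-7691 + 9945} \cdot 148 - 15816} = \frac{1}{65 \cdot \frac{1}{2254} \cdot 148 - 15816} = \frac{1}{\frac{4810}{1127} - 15816} = \frac{1}{- \frac{17819822}{1127}} = - \frac{1127}{17819822}$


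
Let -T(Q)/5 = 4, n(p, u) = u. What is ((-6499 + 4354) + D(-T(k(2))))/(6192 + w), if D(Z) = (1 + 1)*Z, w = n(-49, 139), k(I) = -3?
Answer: -2105/6331 ≈ -0.33249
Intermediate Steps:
T(Q) = -20 (T(Q) = -5*4 = -20)
w = 139
D(Z) = 2*Z
((-6499 + 4354) + D(-T(k(2))))/(6192 + w) = ((-6499 + 4354) + 2*(-1*(-20)))/(6192 + 139) = (-2145 + 2*20)/6331 = (-2145 + 40)*(1/6331) = -2105*1/6331 = -2105/6331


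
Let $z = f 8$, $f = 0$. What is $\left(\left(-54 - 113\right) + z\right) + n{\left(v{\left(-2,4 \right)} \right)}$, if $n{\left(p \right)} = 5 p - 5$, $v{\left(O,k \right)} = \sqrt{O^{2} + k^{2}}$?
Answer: $-172 + 10 \sqrt{5} \approx -149.64$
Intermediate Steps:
$z = 0$ ($z = 0 \cdot 8 = 0$)
$n{\left(p \right)} = -5 + 5 p$
$\left(\left(-54 - 113\right) + z\right) + n{\left(v{\left(-2,4 \right)} \right)} = \left(\left(-54 - 113\right) + 0\right) - \left(5 - 5 \sqrt{\left(-2\right)^{2} + 4^{2}}\right) = \left(-167 + 0\right) - \left(5 - 5 \sqrt{4 + 16}\right) = -167 - \left(5 - 5 \sqrt{20}\right) = -167 - \left(5 - 5 \cdot 2 \sqrt{5}\right) = -167 - \left(5 - 10 \sqrt{5}\right) = -172 + 10 \sqrt{5}$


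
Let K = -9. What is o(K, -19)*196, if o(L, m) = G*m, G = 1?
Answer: -3724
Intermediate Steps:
o(L, m) = m (o(L, m) = 1*m = m)
o(K, -19)*196 = -19*196 = -3724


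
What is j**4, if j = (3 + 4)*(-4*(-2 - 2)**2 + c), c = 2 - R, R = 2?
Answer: 40282095616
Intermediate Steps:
c = 0 (c = 2 - 1*2 = 2 - 2 = 0)
j = -448 (j = (3 + 4)*(-4*(-2 - 2)**2 + 0) = 7*(-4*(-4)**2 + 0) = 7*(-4*16 + 0) = 7*(-64 + 0) = 7*(-64) = -448)
j**4 = (-448)**4 = 40282095616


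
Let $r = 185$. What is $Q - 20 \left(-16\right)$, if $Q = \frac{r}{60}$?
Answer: $\frac{3877}{12} \approx 323.08$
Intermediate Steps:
$Q = \frac{37}{12}$ ($Q = \frac{185}{60} = 185 \cdot \frac{1}{60} = \frac{37}{12} \approx 3.0833$)
$Q - 20 \left(-16\right) = \frac{37}{12} - 20 \left(-16\right) = \frac{37}{12} - -320 = \frac{37}{12} + 320 = \frac{3877}{12}$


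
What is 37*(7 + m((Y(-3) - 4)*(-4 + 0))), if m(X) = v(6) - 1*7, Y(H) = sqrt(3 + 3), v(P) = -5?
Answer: -185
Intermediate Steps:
Y(H) = sqrt(6)
m(X) = -12 (m(X) = -5 - 1*7 = -5 - 7 = -12)
37*(7 + m((Y(-3) - 4)*(-4 + 0))) = 37*(7 - 12) = 37*(-5) = -185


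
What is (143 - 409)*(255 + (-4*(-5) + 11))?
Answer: -76076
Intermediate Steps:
(143 - 409)*(255 + (-4*(-5) + 11)) = -266*(255 + (20 + 11)) = -266*(255 + 31) = -266*286 = -76076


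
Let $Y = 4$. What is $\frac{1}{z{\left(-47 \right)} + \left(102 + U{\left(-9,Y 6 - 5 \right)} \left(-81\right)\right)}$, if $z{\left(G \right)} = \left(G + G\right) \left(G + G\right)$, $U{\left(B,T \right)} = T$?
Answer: $\frac{1}{7399} \approx 0.00013515$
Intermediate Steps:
$z{\left(G \right)} = 4 G^{2}$ ($z{\left(G \right)} = 2 G 2 G = 4 G^{2}$)
$\frac{1}{z{\left(-47 \right)} + \left(102 + U{\left(-9,Y 6 - 5 \right)} \left(-81\right)\right)} = \frac{1}{4 \left(-47\right)^{2} + \left(102 + \left(4 \cdot 6 - 5\right) \left(-81\right)\right)} = \frac{1}{4 \cdot 2209 + \left(102 + \left(24 - 5\right) \left(-81\right)\right)} = \frac{1}{8836 + \left(102 + 19 \left(-81\right)\right)} = \frac{1}{8836 + \left(102 - 1539\right)} = \frac{1}{8836 - 1437} = \frac{1}{7399}$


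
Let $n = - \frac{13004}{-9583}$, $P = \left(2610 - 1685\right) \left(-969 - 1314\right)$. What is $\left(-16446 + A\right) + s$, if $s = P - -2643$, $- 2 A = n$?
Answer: $- \frac{20369420476}{9583} \approx -2.1256 \cdot 10^{6}$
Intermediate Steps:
$P = -2111775$ ($P = 925 \left(-2283\right) = -2111775$)
$n = \frac{13004}{9583}$ ($n = \left(-13004\right) \left(- \frac{1}{9583}\right) = \frac{13004}{9583} \approx 1.357$)
$A = - \frac{6502}{9583}$ ($A = \left(- \frac{1}{2}\right) \frac{13004}{9583} = - \frac{6502}{9583} \approx -0.67849$)
$s = -2109132$ ($s = -2111775 - -2643 = -2111775 + 2643 = -2109132$)
$\left(-16446 + A\right) + s = \left(-16446 - \frac{6502}{9583}\right) - 2109132 = - \frac{157608520}{9583} - 2109132 = - \frac{20369420476}{9583}$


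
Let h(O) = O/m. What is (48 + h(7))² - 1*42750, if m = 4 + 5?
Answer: -3270029/81 ≈ -40371.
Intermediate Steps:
m = 9
h(O) = O/9
(48 + h(7))² - 1*42750 = (48 + (⅑)*7)² - 1*42750 = (48 + 7/9)² - 42750 = (439/9)² - 42750 = 192721/81 - 42750 = -3270029/81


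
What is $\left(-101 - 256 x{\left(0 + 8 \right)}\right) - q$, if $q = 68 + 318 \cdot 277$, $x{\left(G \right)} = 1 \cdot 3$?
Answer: $-89023$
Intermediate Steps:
$x{\left(G \right)} = 3$
$q = 88154$ ($q = 68 + 88086 = 88154$)
$\left(-101 - 256 x{\left(0 + 8 \right)}\right) - q = \left(-101 - 768\right) - 88154 = -869 - 88154 = -89023$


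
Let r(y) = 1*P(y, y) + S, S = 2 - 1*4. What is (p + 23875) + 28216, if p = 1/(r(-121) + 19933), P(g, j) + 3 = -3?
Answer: 1037913176/19925 ≈ 52091.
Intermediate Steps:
S = -2 (S = 2 - 4 = -2)
P(g, j) = -6 (P(g, j) = -3 - 3 = -6)
r(y) = -8 (r(y) = 1*(-6) - 2 = -6 - 2 = -8)
p = 1/19925 (p = 1/(-8 + 19933) = 1/19925 ≈ 5.0188e-5)
(p + 23875) + 28216 = (1/19925 + 23875) + 28216 = 475709376/19925 + 28216 = 1037913176/19925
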